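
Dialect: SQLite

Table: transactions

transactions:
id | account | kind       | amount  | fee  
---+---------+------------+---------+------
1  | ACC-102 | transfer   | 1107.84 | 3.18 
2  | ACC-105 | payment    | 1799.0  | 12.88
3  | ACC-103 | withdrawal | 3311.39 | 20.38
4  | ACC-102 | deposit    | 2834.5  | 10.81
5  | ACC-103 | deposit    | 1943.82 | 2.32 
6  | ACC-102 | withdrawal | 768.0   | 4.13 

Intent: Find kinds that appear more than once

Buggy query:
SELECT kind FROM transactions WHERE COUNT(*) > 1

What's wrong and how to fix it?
Bug: WHERE can't reference COUNT(*); aggregates are computed after WHERE

Fix: Group first, then use HAVING for the count condition

Corrected query:
SELECT kind FROM transactions GROUP BY kind HAVING COUNT(*) > 1

Result:
kind      
----------
deposit   
withdrawal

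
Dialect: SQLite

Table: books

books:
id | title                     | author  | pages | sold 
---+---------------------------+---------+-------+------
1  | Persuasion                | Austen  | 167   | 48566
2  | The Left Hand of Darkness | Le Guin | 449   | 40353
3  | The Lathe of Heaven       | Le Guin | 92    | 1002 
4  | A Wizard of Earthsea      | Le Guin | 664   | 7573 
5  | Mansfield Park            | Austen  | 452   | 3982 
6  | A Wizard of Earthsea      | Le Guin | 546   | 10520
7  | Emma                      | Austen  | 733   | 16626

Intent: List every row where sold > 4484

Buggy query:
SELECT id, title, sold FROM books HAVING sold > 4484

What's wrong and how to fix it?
Bug: HAVING filters the output of aggregation, but this query has no GROUP BY and no aggregate functions, so SQLite rejects it (HAVING clause on a non-aggregate query); the condition here is per row

Fix: Replace HAVING with WHERE since the condition applies to individual rows

Corrected query:
SELECT id, title, sold FROM books WHERE sold > 4484

Result:
id | title                     | sold 
---+---------------------------+------
1  | Persuasion                | 48566
2  | The Left Hand of Darkness | 40353
4  | A Wizard of Earthsea      | 7573 
6  | A Wizard of Earthsea      | 10520
7  | Emma                      | 16626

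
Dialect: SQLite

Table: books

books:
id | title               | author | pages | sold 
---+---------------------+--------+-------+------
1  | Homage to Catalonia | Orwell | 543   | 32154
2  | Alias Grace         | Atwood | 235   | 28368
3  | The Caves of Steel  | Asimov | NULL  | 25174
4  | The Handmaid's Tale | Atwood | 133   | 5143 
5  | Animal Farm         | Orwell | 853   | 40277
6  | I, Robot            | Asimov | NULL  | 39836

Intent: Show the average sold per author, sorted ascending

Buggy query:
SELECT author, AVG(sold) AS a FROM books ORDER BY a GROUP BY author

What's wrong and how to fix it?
Bug: GROUP BY must precede ORDER BY

Fix: Move ORDER BY to the end, after GROUP BY

Corrected query:
SELECT author, AVG(sold) AS a FROM books GROUP BY author ORDER BY a

Result:
author | a      
-------+--------
Atwood | 16755.5
Asimov | 32505  
Orwell | 36215.5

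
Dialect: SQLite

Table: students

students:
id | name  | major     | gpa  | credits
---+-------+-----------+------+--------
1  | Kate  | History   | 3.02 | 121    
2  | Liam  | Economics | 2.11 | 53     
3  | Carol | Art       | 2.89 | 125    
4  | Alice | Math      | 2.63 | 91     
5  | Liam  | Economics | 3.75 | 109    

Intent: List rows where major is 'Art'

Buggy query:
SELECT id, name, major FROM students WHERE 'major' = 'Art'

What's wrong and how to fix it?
Bug: Single quotes denote string literals in SQL; the column name is being compared as a constant string

Fix: Remove the quotes around the column name (or use double quotes for an identifier)

Corrected query:
SELECT id, name, major FROM students WHERE major = 'Art'

Result:
id | name  | major
---+-------+------
3  | Carol | Art  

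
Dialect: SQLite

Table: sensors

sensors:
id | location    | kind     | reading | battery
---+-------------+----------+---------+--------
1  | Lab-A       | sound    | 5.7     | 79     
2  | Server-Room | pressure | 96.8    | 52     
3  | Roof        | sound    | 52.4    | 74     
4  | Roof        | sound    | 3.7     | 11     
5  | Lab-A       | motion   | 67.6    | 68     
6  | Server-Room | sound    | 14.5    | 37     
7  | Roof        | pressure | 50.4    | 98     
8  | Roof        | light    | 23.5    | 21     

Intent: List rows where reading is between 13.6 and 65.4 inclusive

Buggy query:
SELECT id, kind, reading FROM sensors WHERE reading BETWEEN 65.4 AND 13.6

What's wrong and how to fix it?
Bug: BETWEEN expects the lower bound first; with 65.4 AND 13.6 the range is empty

Fix: Write BETWEEN 13.6 AND 65.4

Corrected query:
SELECT id, kind, reading FROM sensors WHERE reading BETWEEN 13.6 AND 65.4

Result:
id | kind     | reading
---+----------+--------
3  | sound    | 52.4   
6  | sound    | 14.5   
7  | pressure | 50.4   
8  | light    | 23.5   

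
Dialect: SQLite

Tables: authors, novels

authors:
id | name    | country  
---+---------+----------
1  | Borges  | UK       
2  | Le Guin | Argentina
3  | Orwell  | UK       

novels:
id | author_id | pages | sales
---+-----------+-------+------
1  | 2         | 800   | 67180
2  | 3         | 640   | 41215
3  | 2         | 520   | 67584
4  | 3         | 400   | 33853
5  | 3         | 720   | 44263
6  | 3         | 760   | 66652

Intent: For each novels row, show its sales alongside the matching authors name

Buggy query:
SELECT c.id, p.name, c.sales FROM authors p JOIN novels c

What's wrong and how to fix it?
Bug: Missing join condition: each novels row is matched to all authors rows instead of just its own

Fix: Specify the join condition linking the foreign key to the parent id

Corrected query:
SELECT c.id, p.name, c.sales FROM authors p JOIN novels c ON c.author_id = p.id

Result:
id | name    | sales
---+---------+------
1  | Le Guin | 67180
2  | Orwell  | 41215
3  | Le Guin | 67584
4  | Orwell  | 33853
5  | Orwell  | 44263
6  | Orwell  | 66652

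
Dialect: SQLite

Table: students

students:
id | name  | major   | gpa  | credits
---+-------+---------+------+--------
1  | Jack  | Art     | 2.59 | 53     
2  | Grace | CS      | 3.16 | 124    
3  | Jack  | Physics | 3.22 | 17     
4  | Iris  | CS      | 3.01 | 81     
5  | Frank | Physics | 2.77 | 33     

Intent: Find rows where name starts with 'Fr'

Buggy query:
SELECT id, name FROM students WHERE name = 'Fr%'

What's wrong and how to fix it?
Bug: '=' compares the literal string including the % character; pattern matching needs LIKE

Fix: Use LIKE for wildcard pattern matching

Corrected query:
SELECT id, name FROM students WHERE name LIKE 'Fr%'

Result:
id | name 
---+------
5  | Frank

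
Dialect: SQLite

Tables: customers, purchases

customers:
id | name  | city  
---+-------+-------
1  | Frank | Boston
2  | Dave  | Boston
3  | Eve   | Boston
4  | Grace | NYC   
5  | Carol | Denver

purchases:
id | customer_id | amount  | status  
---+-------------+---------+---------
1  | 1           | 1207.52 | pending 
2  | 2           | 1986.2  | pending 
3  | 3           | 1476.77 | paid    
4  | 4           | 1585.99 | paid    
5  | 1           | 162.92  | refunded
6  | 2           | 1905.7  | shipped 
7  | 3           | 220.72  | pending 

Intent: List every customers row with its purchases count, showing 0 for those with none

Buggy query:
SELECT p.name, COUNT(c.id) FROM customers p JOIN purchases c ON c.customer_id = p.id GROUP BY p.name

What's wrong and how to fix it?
Bug: An inner join excludes parents with zero children

Fix: Switch to LEFT JOIN to retain unmatched parent rows

Corrected query:
SELECT p.name, COUNT(c.id) FROM customers p LEFT JOIN purchases c ON c.customer_id = p.id GROUP BY p.name

Result:
name  | COUNT(c.id)
------+------------
Carol | 0          
Dave  | 2          
Eve   | 2          
Frank | 2          
Grace | 1          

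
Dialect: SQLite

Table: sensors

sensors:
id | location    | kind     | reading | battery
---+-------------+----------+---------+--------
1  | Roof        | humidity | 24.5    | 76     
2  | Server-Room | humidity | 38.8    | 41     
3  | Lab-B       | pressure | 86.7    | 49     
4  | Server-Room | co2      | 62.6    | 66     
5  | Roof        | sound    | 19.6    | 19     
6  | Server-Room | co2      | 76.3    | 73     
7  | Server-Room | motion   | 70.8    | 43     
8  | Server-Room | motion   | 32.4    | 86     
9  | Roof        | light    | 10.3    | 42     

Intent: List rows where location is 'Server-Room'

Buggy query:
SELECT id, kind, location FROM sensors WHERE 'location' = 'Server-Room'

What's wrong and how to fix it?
Bug: Single quotes denote string literals in SQL; the column name is being compared as a constant string

Fix: Reference the column as location without single quotes

Corrected query:
SELECT id, kind, location FROM sensors WHERE location = 'Server-Room'

Result:
id | kind     | location   
---+----------+------------
2  | humidity | Server-Room
4  | co2      | Server-Room
6  | co2      | Server-Room
7  | motion   | Server-Room
8  | motion   | Server-Room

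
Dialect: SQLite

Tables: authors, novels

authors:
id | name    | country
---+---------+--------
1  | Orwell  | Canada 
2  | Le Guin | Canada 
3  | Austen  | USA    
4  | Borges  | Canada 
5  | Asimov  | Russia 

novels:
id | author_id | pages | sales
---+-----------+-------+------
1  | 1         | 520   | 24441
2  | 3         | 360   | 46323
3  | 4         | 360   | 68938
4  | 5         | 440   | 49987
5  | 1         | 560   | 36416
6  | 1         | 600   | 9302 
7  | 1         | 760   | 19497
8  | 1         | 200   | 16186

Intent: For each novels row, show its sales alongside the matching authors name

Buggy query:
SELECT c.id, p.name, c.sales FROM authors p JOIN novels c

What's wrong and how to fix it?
Bug: JOIN with no ON clause produces a cartesian product; every novels row pairs with every authors row

Fix: Add ON c.author_id = p.id to the JOIN

Corrected query:
SELECT c.id, p.name, c.sales FROM authors p JOIN novels c ON c.author_id = p.id

Result:
id | name   | sales
---+--------+------
1  | Orwell | 24441
2  | Austen | 46323
3  | Borges | 68938
4  | Asimov | 49987
5  | Orwell | 36416
6  | Orwell | 9302 
7  | Orwell | 19497
8  | Orwell | 16186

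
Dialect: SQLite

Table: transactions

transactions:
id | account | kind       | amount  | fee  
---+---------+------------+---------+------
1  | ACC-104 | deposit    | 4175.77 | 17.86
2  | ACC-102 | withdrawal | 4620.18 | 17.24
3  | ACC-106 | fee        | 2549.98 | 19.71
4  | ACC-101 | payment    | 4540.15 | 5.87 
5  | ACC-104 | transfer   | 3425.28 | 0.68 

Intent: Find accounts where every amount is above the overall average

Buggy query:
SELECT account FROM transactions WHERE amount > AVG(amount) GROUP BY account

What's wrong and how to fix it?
Bug: AVG() is an aggregate; it can't sit directly in WHERE

Fix: Use a subquery for AVG and a HAVING MIN(...) filter so the condition holds for every row in the group

Corrected query:
SELECT account FROM transactions GROUP BY account HAVING MIN(amount) > (SELECT AVG(amount) FROM transactions)

Result:
account
-------
ACC-101
ACC-102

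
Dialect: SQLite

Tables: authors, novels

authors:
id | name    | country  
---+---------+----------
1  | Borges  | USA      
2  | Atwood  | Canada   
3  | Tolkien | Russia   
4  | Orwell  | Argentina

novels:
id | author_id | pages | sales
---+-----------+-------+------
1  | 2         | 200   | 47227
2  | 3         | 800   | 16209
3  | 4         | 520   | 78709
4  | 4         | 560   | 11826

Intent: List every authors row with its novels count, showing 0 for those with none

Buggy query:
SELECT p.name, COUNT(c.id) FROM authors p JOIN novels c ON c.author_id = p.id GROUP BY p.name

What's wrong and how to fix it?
Bug: An inner join excludes parents with zero children

Fix: Use LEFT JOIN so parents without children still appear (COUNT(c.id) gives 0)

Corrected query:
SELECT p.name, COUNT(c.id) FROM authors p LEFT JOIN novels c ON c.author_id = p.id GROUP BY p.name

Result:
name    | COUNT(c.id)
--------+------------
Atwood  | 1          
Borges  | 0          
Orwell  | 2          
Tolkien | 1          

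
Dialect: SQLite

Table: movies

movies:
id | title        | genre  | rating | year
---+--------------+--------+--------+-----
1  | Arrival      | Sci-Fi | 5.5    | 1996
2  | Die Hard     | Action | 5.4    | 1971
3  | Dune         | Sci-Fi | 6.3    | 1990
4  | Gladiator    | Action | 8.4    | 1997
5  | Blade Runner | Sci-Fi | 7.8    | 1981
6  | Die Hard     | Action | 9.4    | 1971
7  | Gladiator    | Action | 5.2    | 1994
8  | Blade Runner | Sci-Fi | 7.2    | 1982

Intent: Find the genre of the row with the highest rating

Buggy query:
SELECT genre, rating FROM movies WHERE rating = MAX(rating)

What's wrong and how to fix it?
Bug: MAX(rating) is an aggregate and cannot be used directly in WHERE

Fix: Use a subquery: WHERE rating = (SELECT MAX(rating) FROM movies)

Corrected query:
SELECT genre, rating FROM movies WHERE rating = (SELECT MAX(rating) FROM movies)

Result:
genre  | rating
-------+-------
Action | 9.4   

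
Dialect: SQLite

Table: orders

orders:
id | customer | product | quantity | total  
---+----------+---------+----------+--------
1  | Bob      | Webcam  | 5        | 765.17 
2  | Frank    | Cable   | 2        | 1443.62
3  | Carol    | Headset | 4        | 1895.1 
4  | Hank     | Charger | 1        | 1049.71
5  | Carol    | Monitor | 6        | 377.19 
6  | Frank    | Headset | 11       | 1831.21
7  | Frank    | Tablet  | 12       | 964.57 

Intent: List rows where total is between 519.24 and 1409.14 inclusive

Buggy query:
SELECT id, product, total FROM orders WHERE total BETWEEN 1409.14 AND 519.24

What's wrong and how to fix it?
Bug: The bounds are reversed; BETWEEN a AND b requires a <= b to match anything

Fix: Swap the bounds so the smaller value comes first

Corrected query:
SELECT id, product, total FROM orders WHERE total BETWEEN 519.24 AND 1409.14

Result:
id | product | total  
---+---------+--------
1  | Webcam  | 765.17 
4  | Charger | 1049.71
7  | Tablet  | 964.57 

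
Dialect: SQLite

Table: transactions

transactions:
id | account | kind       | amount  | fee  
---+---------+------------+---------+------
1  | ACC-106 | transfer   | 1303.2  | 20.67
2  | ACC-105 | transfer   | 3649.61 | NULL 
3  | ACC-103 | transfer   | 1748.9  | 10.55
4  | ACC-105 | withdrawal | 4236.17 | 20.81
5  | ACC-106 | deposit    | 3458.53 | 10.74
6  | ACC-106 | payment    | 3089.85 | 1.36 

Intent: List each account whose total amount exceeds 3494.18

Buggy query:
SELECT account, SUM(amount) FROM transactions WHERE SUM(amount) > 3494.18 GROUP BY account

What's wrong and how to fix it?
Bug: Aggregate functions cannot appear in a WHERE clause

Fix: Move the aggregate condition to a HAVING clause

Corrected query:
SELECT account, SUM(amount) FROM transactions GROUP BY account HAVING SUM(amount) > 3494.18

Result:
account | SUM(amount)
--------+------------
ACC-105 | 7885.78    
ACC-106 | 7851.58    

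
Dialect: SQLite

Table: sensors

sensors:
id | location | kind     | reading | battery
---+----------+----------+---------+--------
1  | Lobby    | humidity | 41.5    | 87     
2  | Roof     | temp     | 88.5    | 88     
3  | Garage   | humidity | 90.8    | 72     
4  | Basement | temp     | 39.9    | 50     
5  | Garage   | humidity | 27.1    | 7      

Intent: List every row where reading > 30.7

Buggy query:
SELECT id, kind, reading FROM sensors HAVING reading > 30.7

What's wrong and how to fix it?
Bug: HAVING filters the output of aggregation, but this query has no GROUP BY and no aggregate functions, so SQLite rejects it (HAVING clause on a non-aggregate query); the condition here is per row

Fix: Use WHERE for row-level filtering

Corrected query:
SELECT id, kind, reading FROM sensors WHERE reading > 30.7

Result:
id | kind     | reading
---+----------+--------
1  | humidity | 41.5   
2  | temp     | 88.5   
3  | humidity | 90.8   
4  | temp     | 39.9   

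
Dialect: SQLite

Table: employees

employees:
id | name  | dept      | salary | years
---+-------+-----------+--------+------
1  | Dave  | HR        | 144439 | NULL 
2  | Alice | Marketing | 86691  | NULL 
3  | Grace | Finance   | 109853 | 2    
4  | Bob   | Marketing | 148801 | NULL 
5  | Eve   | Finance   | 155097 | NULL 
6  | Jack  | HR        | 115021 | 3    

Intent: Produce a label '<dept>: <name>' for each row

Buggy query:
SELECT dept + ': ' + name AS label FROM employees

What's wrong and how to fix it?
Bug: '+' is numeric addition; on text columns SQLite converts them to 0 instead of concatenating

Fix: Use the || operator for string concatenation

Corrected query:
SELECT dept || ': ' || name AS label FROM employees

Result:
label           
----------------
HR: Dave        
Marketing: Alice
Finance: Grace  
Marketing: Bob  
Finance: Eve    
HR: Jack        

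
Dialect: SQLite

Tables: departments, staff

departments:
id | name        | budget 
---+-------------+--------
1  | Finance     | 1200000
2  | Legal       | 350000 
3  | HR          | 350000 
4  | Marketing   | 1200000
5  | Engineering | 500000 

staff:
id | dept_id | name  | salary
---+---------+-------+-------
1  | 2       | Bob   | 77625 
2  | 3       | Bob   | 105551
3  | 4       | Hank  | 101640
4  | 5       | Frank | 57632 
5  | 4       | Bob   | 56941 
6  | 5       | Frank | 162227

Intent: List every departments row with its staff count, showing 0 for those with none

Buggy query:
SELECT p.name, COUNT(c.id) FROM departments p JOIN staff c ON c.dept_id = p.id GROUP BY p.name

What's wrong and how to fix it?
Bug: INNER JOIN drops departments rows that have no matching staff rows

Fix: Use LEFT JOIN so parents without children still appear (COUNT(c.id) gives 0)

Corrected query:
SELECT p.name, COUNT(c.id) FROM departments p LEFT JOIN staff c ON c.dept_id = p.id GROUP BY p.name

Result:
name        | COUNT(c.id)
------------+------------
Engineering | 2          
Finance     | 0          
HR          | 1          
Legal       | 1          
Marketing   | 2          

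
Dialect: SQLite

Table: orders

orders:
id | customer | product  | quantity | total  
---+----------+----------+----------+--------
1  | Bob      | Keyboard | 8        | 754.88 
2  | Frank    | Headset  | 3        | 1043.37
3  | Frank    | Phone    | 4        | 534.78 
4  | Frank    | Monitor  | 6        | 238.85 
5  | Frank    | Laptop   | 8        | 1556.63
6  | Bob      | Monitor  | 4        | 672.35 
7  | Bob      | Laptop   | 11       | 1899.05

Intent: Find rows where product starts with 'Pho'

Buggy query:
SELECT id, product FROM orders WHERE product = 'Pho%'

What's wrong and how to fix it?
Bug: '=' compares the literal string including the % character; pattern matching needs LIKE

Fix: Replace '=' with LIKE so 'Pho%' is treated as a pattern

Corrected query:
SELECT id, product FROM orders WHERE product LIKE 'Pho%'

Result:
id | product
---+--------
3  | Phone  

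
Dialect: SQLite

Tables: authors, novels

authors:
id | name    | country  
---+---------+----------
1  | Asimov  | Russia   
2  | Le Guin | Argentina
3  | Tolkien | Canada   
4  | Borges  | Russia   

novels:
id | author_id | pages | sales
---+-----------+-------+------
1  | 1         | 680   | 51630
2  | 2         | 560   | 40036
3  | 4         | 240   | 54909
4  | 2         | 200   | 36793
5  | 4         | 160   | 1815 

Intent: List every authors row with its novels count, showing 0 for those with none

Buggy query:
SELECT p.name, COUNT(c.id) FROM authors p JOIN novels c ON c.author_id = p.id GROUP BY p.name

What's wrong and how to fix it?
Bug: INNER JOIN drops authors rows that have no matching novels rows

Fix: Use LEFT JOIN so parents without children still appear (COUNT(c.id) gives 0)

Corrected query:
SELECT p.name, COUNT(c.id) FROM authors p LEFT JOIN novels c ON c.author_id = p.id GROUP BY p.name

Result:
name    | COUNT(c.id)
--------+------------
Asimov  | 1          
Borges  | 2          
Le Guin | 2          
Tolkien | 0          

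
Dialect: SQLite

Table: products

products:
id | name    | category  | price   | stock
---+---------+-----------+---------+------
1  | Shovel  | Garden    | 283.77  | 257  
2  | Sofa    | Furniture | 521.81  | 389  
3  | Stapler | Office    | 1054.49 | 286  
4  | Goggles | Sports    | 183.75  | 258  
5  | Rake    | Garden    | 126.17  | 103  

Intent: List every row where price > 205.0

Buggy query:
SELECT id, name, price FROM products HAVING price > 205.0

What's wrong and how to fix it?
Bug: This is a non-aggregate query (no GROUP BY, no aggregates), so in SQLite the HAVING clause is invalid here; a row-level condition belongs in WHERE

Fix: Use WHERE for row-level filtering

Corrected query:
SELECT id, name, price FROM products WHERE price > 205.0

Result:
id | name    | price  
---+---------+--------
1  | Shovel  | 283.77 
2  | Sofa    | 521.81 
3  | Stapler | 1054.49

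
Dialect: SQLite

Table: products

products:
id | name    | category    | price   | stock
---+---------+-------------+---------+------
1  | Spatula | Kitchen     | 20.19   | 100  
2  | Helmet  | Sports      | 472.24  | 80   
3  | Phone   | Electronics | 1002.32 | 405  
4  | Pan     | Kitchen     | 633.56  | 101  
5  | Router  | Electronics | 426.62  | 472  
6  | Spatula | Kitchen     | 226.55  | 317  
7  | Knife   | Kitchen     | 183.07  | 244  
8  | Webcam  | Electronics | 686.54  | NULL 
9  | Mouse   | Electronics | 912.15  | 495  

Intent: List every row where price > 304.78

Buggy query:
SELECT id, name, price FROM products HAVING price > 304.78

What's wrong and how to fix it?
Bug: HAVING filters the output of aggregation, but this query has no GROUP BY and no aggregate functions, so SQLite rejects it (HAVING clause on a non-aggregate query); the condition here is per row

Fix: Use WHERE for row-level filtering

Corrected query:
SELECT id, name, price FROM products WHERE price > 304.78

Result:
id | name   | price  
---+--------+--------
2  | Helmet | 472.24 
3  | Phone  | 1002.32
4  | Pan    | 633.56 
5  | Router | 426.62 
8  | Webcam | 686.54 
9  | Mouse  | 912.15 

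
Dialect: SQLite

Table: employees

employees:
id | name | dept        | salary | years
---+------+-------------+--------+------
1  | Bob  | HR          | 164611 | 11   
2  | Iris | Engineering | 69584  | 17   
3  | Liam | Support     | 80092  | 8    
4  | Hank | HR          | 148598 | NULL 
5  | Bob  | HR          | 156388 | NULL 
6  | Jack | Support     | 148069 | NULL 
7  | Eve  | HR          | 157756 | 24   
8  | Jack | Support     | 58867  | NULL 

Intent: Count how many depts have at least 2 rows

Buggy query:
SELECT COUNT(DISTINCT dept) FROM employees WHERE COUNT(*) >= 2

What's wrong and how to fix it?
Bug: WHERE filters individual rows, not groups, so a group-level COUNT is invalid there

Fix: Group first with HAVING COUNT(*) >= 2, then COUNT the resulting groups

Corrected query:
SELECT COUNT(*) FROM (SELECT dept FROM employees GROUP BY dept HAVING COUNT(*) >= 2)

Result:
COUNT(*)
--------
2       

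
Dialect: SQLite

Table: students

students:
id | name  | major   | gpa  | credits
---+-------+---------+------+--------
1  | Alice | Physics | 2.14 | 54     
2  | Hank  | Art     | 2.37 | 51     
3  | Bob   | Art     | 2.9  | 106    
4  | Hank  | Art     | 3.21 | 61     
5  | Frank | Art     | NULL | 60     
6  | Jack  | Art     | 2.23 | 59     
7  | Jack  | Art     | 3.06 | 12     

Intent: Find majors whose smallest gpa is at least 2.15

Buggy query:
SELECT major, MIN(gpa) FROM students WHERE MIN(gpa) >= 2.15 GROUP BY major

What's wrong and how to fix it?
Bug: MIN() in WHERE is a misuse of aggregate

Fix: Replace WHERE with HAVING after the GROUP BY

Corrected query:
SELECT major, MIN(gpa) FROM students GROUP BY major HAVING MIN(gpa) >= 2.15

Result:
major | MIN(gpa)
------+---------
Art   | 2.23    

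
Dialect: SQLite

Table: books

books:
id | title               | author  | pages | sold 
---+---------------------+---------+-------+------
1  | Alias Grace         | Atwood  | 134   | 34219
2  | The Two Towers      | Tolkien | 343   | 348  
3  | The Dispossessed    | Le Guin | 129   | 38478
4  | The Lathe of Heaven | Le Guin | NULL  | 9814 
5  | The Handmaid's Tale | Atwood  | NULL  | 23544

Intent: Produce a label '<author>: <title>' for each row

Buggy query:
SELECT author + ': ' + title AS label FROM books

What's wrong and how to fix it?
Bug: '+' is numeric addition; on text columns SQLite converts them to 0 instead of concatenating

Fix: Use the || operator for string concatenation

Corrected query:
SELECT author || ': ' || title AS label FROM books

Result:
label                       
----------------------------
Atwood: Alias Grace         
Tolkien: The Two Towers     
Le Guin: The Dispossessed   
Le Guin: The Lathe of Heaven
Atwood: The Handmaid's Tale 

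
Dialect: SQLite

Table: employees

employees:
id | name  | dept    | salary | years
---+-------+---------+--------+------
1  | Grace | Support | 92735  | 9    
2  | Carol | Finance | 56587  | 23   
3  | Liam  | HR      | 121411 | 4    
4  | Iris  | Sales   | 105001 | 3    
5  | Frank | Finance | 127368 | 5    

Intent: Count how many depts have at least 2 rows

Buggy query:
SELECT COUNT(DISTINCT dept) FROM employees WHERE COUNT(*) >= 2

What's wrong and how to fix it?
Bug: WHERE filters individual rows, not groups, so a group-level COUNT is invalid there

Fix: Group first with HAVING COUNT(*) >= 2, then COUNT the resulting groups

Corrected query:
SELECT COUNT(*) FROM (SELECT dept FROM employees GROUP BY dept HAVING COUNT(*) >= 2)

Result:
COUNT(*)
--------
1       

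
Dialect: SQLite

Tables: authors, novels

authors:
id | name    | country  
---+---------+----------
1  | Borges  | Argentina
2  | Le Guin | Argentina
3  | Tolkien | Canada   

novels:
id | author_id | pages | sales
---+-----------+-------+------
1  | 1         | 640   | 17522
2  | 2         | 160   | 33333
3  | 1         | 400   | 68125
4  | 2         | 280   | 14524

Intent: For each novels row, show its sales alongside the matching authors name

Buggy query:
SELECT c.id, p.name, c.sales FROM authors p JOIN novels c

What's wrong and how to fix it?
Bug: Missing join condition: each novels row is matched to all authors rows instead of just its own

Fix: Add ON c.author_id = p.id to the JOIN

Corrected query:
SELECT c.id, p.name, c.sales FROM authors p JOIN novels c ON c.author_id = p.id

Result:
id | name    | sales
---+---------+------
1  | Borges  | 17522
2  | Le Guin | 33333
3  | Borges  | 68125
4  | Le Guin | 14524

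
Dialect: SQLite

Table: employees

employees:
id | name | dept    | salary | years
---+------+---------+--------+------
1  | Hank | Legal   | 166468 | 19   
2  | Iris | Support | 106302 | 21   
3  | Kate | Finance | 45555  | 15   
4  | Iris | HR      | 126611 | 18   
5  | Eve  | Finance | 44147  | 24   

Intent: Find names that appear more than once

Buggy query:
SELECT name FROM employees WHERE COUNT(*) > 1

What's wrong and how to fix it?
Bug: COUNT(*) is an aggregate and cannot be used in WHERE

Fix: Group first, then use HAVING for the count condition

Corrected query:
SELECT name FROM employees GROUP BY name HAVING COUNT(*) > 1

Result:
name
----
Iris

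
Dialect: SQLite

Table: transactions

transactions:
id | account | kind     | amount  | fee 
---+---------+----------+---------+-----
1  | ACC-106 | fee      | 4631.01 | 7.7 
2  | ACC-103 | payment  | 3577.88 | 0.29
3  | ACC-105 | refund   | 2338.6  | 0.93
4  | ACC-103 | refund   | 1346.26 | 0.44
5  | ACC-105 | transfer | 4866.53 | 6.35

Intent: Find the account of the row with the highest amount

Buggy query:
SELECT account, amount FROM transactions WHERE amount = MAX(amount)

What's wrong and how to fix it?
Bug: WHERE is evaluated per row; an aggregate over the whole table isn't defined there

Fix: Wrap MAX in a scalar subquery so WHERE compares against a single value

Corrected query:
SELECT account, amount FROM transactions WHERE amount = (SELECT MAX(amount) FROM transactions)

Result:
account | amount 
--------+--------
ACC-105 | 4866.53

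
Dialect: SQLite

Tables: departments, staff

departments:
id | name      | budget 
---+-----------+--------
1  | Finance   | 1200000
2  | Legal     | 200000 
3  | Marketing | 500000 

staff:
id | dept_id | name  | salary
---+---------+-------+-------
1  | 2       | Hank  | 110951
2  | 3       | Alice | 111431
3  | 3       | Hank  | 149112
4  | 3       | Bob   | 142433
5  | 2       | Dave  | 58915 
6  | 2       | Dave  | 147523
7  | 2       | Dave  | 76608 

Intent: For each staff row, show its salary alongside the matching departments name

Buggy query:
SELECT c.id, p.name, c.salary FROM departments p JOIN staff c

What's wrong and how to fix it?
Bug: Missing join condition: each staff row is matched to all departments rows instead of just its own

Fix: Specify the join condition linking the foreign key to the parent id

Corrected query:
SELECT c.id, p.name, c.salary FROM departments p JOIN staff c ON c.dept_id = p.id

Result:
id | name      | salary
---+-----------+-------
1  | Legal     | 110951
2  | Marketing | 111431
3  | Marketing | 149112
4  | Marketing | 142433
5  | Legal     | 58915 
6  | Legal     | 147523
7  | Legal     | 76608 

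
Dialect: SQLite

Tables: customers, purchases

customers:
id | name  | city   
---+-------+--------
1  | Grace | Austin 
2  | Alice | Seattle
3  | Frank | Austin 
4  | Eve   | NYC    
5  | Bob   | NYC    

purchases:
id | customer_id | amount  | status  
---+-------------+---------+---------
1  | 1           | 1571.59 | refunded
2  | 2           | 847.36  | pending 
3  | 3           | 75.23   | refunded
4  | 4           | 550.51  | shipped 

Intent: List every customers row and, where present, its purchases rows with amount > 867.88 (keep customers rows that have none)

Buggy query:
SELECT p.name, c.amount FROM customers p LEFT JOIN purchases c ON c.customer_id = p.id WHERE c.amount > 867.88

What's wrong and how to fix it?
Bug: A WHERE condition on the right-hand table after LEFT JOIN drops unmatched parents

Fix: Put 'c.amount > 867.88' in the JOIN's ON clause instead of WHERE

Corrected query:
SELECT p.name, c.amount FROM customers p LEFT JOIN purchases c ON c.customer_id = p.id AND c.amount > 867.88

Result:
name  | amount 
------+--------
Grace | 1571.59
Alice | NULL   
Frank | NULL   
Eve   | NULL   
Bob   | NULL   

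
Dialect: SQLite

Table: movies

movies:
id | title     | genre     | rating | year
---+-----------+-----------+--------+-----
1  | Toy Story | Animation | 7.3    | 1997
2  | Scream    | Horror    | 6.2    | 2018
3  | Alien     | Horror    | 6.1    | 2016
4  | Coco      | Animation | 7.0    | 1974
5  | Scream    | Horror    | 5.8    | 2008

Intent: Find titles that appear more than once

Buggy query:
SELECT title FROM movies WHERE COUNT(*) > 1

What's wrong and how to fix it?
Bug: WHERE can't reference COUNT(*); aggregates are computed after WHERE

Fix: Group first, then use HAVING for the count condition

Corrected query:
SELECT title FROM movies GROUP BY title HAVING COUNT(*) > 1

Result:
title 
------
Scream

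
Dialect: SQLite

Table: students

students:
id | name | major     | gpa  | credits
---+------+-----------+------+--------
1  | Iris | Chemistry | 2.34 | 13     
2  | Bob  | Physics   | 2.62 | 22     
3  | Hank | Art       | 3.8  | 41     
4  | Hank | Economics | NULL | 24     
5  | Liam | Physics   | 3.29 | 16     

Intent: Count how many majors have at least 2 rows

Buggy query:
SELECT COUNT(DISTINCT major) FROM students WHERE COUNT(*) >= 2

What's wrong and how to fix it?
Bug: WHERE filters individual rows, not groups, so a group-level COUNT is invalid there

Fix: Use a subquery that GROUPs and filters with HAVING, then count its rows

Corrected query:
SELECT COUNT(*) FROM (SELECT major FROM students GROUP BY major HAVING COUNT(*) >= 2)

Result:
COUNT(*)
--------
1       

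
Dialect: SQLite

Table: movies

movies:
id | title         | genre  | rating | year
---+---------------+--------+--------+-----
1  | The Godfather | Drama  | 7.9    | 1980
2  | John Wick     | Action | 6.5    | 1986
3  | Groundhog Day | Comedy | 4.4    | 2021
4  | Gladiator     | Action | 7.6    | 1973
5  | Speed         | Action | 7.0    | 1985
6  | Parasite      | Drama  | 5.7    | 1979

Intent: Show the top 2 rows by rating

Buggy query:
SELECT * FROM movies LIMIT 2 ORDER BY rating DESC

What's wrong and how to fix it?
Bug: LIMIT must come after ORDER BY

Fix: Sort with ORDER BY, then apply LIMIT

Corrected query:
SELECT * FROM movies ORDER BY rating DESC LIMIT 2

Result:
id | title         | genre  | rating | year
---+---------------+--------+--------+-----
1  | The Godfather | Drama  | 7.9    | 1980
4  | Gladiator     | Action | 7.6    | 1973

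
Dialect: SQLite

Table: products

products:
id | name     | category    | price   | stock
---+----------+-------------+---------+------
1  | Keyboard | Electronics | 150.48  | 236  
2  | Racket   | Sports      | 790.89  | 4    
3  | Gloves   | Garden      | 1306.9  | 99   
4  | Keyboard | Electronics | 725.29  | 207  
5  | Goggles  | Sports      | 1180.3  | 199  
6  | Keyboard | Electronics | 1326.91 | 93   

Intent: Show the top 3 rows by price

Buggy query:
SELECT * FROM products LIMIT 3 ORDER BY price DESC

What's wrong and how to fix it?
Bug: ORDER BY cannot follow LIMIT; LIMIT is the final clause

Fix: Sort with ORDER BY, then apply LIMIT

Corrected query:
SELECT * FROM products ORDER BY price DESC LIMIT 3

Result:
id | name     | category    | price   | stock
---+----------+-------------+---------+------
6  | Keyboard | Electronics | 1326.91 | 93   
3  | Gloves   | Garden      | 1306.9  | 99   
5  | Goggles  | Sports      | 1180.3  | 199  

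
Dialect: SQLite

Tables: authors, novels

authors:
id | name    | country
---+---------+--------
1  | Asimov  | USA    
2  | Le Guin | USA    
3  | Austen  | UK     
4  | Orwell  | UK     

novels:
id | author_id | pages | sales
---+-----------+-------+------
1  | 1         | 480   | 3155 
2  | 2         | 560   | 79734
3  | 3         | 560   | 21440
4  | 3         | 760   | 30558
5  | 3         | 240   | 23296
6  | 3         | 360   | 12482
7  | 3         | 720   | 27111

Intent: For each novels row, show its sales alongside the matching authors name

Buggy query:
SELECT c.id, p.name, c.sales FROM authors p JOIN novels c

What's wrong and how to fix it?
Bug: JOIN with no ON clause produces a cartesian product; every novels row pairs with every authors row

Fix: Specify the join condition linking the foreign key to the parent id

Corrected query:
SELECT c.id, p.name, c.sales FROM authors p JOIN novels c ON c.author_id = p.id

Result:
id | name    | sales
---+---------+------
1  | Asimov  | 3155 
2  | Le Guin | 79734
3  | Austen  | 21440
4  | Austen  | 30558
5  | Austen  | 23296
6  | Austen  | 12482
7  | Austen  | 27111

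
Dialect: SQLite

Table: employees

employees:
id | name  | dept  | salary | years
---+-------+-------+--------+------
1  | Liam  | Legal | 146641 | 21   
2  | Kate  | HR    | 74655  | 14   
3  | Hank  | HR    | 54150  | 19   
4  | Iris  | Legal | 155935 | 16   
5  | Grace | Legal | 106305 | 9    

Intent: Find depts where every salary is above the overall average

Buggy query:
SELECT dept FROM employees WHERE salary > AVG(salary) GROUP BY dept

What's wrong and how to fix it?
Bug: AVG() is an aggregate; it can't sit directly in WHERE

Fix: Compute the overall average in a scalar subquery and compare each group's MIN against it in HAVING

Corrected query:
SELECT dept FROM employees GROUP BY dept HAVING MIN(salary) > (SELECT AVG(salary) FROM employees)

Result:
(no rows)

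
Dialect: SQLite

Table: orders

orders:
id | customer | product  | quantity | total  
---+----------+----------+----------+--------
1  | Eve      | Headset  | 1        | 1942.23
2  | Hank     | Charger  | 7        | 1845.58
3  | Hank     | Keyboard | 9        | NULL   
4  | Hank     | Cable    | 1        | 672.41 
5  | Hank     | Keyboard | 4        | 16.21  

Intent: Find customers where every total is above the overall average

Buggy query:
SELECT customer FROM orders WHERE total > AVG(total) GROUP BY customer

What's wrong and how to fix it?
Bug: AVG() is an aggregate; it can't sit directly in WHERE

Fix: Use a subquery for AVG and a HAVING MIN(...) filter so the condition holds for every row in the group

Corrected query:
SELECT customer FROM orders GROUP BY customer HAVING MIN(total) > (SELECT AVG(total) FROM orders)

Result:
customer
--------
Eve     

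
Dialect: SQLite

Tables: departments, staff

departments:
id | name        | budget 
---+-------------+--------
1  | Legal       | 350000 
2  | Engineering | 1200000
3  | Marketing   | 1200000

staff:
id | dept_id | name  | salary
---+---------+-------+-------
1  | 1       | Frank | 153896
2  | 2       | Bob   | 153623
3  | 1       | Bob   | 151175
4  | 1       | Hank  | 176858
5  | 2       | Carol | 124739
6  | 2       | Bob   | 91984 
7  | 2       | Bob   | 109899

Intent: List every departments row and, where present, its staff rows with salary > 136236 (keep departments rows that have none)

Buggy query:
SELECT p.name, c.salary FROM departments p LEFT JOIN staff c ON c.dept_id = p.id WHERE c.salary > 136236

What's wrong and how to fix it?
Bug: A WHERE condition on the right-hand table after LEFT JOIN drops unmatched parents

Fix: Put 'c.salary > 136236' in the JOIN's ON clause instead of WHERE

Corrected query:
SELECT p.name, c.salary FROM departments p LEFT JOIN staff c ON c.dept_id = p.id AND c.salary > 136236

Result:
name        | salary
------------+-------
Legal       | 151175
Legal       | 153896
Legal       | 176858
Engineering | 153623
Marketing   | NULL  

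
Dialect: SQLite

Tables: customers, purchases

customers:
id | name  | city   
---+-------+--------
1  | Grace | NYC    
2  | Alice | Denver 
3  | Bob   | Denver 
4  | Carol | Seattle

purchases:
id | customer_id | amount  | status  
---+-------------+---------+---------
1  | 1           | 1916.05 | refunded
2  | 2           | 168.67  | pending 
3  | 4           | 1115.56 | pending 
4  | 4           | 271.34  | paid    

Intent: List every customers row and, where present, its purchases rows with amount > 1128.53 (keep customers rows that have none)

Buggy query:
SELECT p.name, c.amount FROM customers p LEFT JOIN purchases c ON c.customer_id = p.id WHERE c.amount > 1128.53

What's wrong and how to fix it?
Bug: Filtering c.amount in WHERE discards the NULL rows produced by LEFT JOIN, turning it into an inner join

Fix: Move the right-table condition into the ON clause so unmatched parents are kept

Corrected query:
SELECT p.name, c.amount FROM customers p LEFT JOIN purchases c ON c.customer_id = p.id AND c.amount > 1128.53

Result:
name  | amount 
------+--------
Grace | 1916.05
Alice | NULL   
Bob   | NULL   
Carol | NULL   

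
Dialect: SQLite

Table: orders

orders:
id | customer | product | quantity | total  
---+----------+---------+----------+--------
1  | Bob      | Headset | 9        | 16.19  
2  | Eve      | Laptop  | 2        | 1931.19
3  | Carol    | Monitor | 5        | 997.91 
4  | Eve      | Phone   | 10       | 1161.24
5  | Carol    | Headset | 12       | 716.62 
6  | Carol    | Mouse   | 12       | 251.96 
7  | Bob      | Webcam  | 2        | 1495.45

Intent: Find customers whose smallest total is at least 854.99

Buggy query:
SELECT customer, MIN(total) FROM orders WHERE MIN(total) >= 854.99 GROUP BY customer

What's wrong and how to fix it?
Bug: Aggregates like MIN are computed per group after WHERE runs

Fix: Use HAVING for the per-group MIN condition

Corrected query:
SELECT customer, MIN(total) FROM orders GROUP BY customer HAVING MIN(total) >= 854.99

Result:
customer | MIN(total)
---------+-----------
Eve      | 1161.24   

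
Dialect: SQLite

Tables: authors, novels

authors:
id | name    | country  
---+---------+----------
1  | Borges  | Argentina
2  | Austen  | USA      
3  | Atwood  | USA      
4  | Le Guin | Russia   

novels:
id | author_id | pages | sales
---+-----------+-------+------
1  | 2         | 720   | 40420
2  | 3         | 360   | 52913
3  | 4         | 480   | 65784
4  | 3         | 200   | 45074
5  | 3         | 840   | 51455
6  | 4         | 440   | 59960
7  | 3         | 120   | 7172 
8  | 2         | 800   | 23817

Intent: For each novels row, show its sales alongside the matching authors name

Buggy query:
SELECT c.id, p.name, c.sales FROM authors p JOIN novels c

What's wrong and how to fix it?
Bug: JOIN with no ON clause produces a cartesian product; every novels row pairs with every authors row

Fix: Specify the join condition linking the foreign key to the parent id

Corrected query:
SELECT c.id, p.name, c.sales FROM authors p JOIN novels c ON c.author_id = p.id

Result:
id | name    | sales
---+---------+------
1  | Austen  | 40420
2  | Atwood  | 52913
3  | Le Guin | 65784
4  | Atwood  | 45074
5  | Atwood  | 51455
6  | Le Guin | 59960
7  | Atwood  | 7172 
8  | Austen  | 23817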